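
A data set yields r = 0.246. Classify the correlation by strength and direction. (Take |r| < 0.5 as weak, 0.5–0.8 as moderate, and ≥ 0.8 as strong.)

r = 0.246 > 0 so the relationship is positive.
|r| = 0.246, which falls in the weak range.

weak positive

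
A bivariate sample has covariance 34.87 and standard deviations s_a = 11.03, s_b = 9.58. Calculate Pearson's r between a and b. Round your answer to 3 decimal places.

0.330

r = Cov(a,b) / (s_a · s_b) = 34.87 / (11.03 × 9.58)
  = 34.87 / 105.6674 ≈ 0.330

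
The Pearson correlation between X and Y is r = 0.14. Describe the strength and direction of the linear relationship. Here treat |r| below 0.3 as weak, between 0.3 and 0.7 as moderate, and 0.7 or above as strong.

r = 0.14 > 0 so the relationship is positive.
|r| = 0.14, which falls in the weak range.

weak positive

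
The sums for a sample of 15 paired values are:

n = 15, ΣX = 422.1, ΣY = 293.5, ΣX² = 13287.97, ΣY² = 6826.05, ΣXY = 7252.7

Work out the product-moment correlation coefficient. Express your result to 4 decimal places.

-0.8143

r = (nΣXY − ΣXΣY) / √[(nΣX² − (ΣX)²)(nΣY² − (ΣY)²)]
Numerator: 15×7252.7 − 422.1×293.5 = -15095.85
Denominator: √[(199319.55 − 178168.41)(102390.75 − 86142.25)] = √[21151.14 × 16248.5] = 18538.4546
r = -15095.85 / 18538.4546 ≈ -0.8143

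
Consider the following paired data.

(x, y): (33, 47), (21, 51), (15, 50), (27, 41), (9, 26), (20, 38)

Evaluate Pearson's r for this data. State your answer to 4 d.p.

0.5058

n = 6, Σx = 125, Σy = 253, Σx² = 2965, Σy² = 11111, Σxy = 5473
nΣxy − ΣxΣy = 32838 − 31625 = 1213
nΣx² − (Σx)² = 17790 − 15625 = 2165; nΣy² − (Σy)² = 66666 − 64009 = 2657
r = 1213 / √(2165 × 2657) = 1213 / 2398.4172 ≈ 0.5058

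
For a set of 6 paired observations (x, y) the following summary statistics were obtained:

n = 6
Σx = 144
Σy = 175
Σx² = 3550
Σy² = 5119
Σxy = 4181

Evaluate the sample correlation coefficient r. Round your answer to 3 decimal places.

-0.509

r = (nΣxy − ΣxΣy) / √[(nΣx² − (Σx)²)(nΣy² − (Σy)²)]
Numerator: 6×4181 − 144×175 = -114
Denominator: √[(21300 − 20736)(30714 − 30625)] = √[564 × 89] = 224.0446
r = -114 / 224.0446 ≈ -0.509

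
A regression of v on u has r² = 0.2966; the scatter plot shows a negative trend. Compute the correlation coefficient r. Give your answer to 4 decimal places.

-0.5446

|r| = √0.2966 = 0.5446
The association is negative, so r = −0.5446.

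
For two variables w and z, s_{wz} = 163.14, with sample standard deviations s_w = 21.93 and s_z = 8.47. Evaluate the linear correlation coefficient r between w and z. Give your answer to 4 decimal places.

0.8783

r = Cov(w,z) / (s_w · s_z) = 163.14 / (21.93 × 8.47)
  = 163.14 / 185.7471 ≈ 0.8783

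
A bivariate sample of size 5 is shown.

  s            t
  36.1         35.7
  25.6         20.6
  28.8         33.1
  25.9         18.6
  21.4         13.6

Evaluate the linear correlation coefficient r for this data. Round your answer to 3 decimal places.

n = 5, Σs = 137.8, Σt = 121.6, Σs² = 3916.78, Σt² = 3325.38, Σst = 3542.19
nΣst − ΣsΣt = 17710.95 − 16756.48 = 954.47
nΣs² − (Σs)² = 19583.9 − 18988.84 = 595.06; nΣt² − (Σt)² = 16626.9 − 14786.56 = 1840.34
r = 954.47 / √(595.06 × 1840.34) = 954.47 / 1046.4763 ≈ 0.912

0.912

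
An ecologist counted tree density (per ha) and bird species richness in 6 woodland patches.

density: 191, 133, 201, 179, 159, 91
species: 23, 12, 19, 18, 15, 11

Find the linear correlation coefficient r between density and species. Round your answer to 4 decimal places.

0.8905

n = 6, Σx = 954, Σy = 98, Σx² = 160174, Σy² = 1704, Σxy = 16416
nΣxy − ΣxΣy = 98496 − 93492 = 5004
nΣx² − (Σx)² = 961044 − 910116 = 50928; nΣy² − (Σy)² = 10224 − 9604 = 620
r = 5004 / √(50928 × 620) = 5004 / 5619.1957 ≈ 0.8905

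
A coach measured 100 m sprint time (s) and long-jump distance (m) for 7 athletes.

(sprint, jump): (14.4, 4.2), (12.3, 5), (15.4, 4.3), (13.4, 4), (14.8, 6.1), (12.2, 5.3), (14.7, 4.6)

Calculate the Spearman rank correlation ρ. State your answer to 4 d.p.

Rank sprint: 4, 2, 7, 3, 6, 1, 5
Rank jump: 2, 5, 3, 1, 7, 6, 4
d = rank(sprint) − rank(jump): 2, -3, 4, 2, -1, -5, 1; Σd² = 60
ρ = 1 − 6Σd² / [n(n²−1)] = 1 − 6×60 / (7×48) = 1 − 360/336 ≈ -0.0714

-0.0714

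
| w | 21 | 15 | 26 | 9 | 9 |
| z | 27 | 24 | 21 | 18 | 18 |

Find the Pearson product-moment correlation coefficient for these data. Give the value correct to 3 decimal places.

n = 5, Σw = 80, Σz = 108, Σw² = 1504, Σz² = 2394, Σwz = 1797
nΣwz − ΣwΣz = 8985 − 8640 = 345
nΣw² − (Σw)² = 7520 − 6400 = 1120; nΣz² − (Σz)² = 11970 − 11664 = 306
r = 345 / √(1120 × 306) = 345 / 585.4229 ≈ 0.589

0.589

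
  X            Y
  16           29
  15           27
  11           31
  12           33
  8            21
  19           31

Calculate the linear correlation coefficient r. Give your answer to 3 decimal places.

n = 6, ΣX = 81, ΣY = 172, ΣX² = 1171, ΣY² = 5022, ΣXY = 2363
nΣXY − ΣXΣY = 14178 − 13932 = 246
nΣX² − (ΣX)² = 7026 − 6561 = 465; nΣY² − (ΣY)² = 30132 − 29584 = 548
r = 246 / √(465 × 548) = 246 / 504.7970 ≈ 0.487

0.487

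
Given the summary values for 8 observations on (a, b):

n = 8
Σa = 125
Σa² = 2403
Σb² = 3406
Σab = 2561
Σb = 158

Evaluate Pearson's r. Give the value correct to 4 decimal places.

r = (nΣab − ΣaΣb) / √[(nΣa² − (Σa)²)(nΣb² − (Σb)²)]
Numerator: 8×2561 − 125×158 = 738
Denominator: √[(19224 − 15625)(27248 − 24964)] = √[3599 × 2284] = 2867.0745
r = 738 / 2867.0745 ≈ 0.2574

0.2574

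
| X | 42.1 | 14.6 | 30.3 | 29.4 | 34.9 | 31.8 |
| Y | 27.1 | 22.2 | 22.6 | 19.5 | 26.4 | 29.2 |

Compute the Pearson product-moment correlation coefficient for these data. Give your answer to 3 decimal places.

n = 6, ΣX = 183.1, ΣY = 147, ΣX² = 5997.27, ΣY² = 3667.86, ΣXY = 4573.03
nΣXY − ΣXΣY = 27438.18 − 26915.7 = 522.48
nΣX² − (ΣX)² = 35983.62 − 33525.61 = 2458.01; nΣY² − (ΣY)² = 22007.16 − 21609 = 398.16
r = 522.48 / √(2458.01 × 398.16) = 522.48 / 989.2832 ≈ 0.528

0.528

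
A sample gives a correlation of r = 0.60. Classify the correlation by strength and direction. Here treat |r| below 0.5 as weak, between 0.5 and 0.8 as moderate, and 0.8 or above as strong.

r = 0.60 > 0 so the relationship is positive.
|r| = 0.60, which falls in the moderate range.

moderate positive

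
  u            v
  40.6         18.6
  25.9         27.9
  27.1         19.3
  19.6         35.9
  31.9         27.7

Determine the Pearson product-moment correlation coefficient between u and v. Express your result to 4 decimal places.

n = 5, Σu = 145.1, Σv = 129.4, Σu² = 4455.35, Σv² = 3552.96, Σuv = 3588.07
nΣuv − ΣuΣv = 17940.35 − 18775.94 = -835.59
nΣu² − (Σu)² = 22276.75 − 21054.01 = 1222.74; nΣv² − (Σv)² = 17764.8 − 16744.36 = 1020.44
r = -835.59 / √(1222.74 × 1020.44) = -835.59 / 1117.0196 ≈ -0.7481

-0.7481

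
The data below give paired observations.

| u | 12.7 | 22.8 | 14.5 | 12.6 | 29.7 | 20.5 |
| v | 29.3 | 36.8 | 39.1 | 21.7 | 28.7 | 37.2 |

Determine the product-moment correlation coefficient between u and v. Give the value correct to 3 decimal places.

0.183

n = 6, Σu = 112.8, Σv = 192.8, Σu² = 2352.48, Σv² = 6419.96, Σuv = 3666.51
nΣuv − ΣuΣv = 21999.06 − 21747.84 = 251.22
nΣu² − (Σu)² = 14114.88 − 12723.84 = 1391.04; nΣv² − (Σv)² = 38519.76 − 37171.84 = 1347.92
r = 251.22 / √(1391.04 × 1347.92) = 251.22 / 1369.3103 ≈ 0.183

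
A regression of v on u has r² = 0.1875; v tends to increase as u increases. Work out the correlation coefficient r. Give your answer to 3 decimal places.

0.433

|r| = √0.1875 = 0.433
The association is positive, so r = 0.433.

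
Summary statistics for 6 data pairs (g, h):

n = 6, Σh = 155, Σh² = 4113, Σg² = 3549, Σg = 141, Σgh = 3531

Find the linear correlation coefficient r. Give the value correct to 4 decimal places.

r = (nΣgh − ΣgΣh) / √[(nΣg² − (Σg)²)(nΣh² − (Σh)²)]
Numerator: 6×3531 − 141×155 = -669
Denominator: √[(21294 − 19881)(24678 − 24025)] = √[1413 × 653] = 960.5670
r = -669 / 960.5670 ≈ -0.6965

-0.6965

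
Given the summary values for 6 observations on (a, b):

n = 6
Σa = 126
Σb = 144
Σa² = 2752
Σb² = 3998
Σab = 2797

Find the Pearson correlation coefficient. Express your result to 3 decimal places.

r = (nΣab − ΣaΣb) / √[(nΣa² − (Σa)²)(nΣb² − (Σb)²)]
Numerator: 6×2797 − 126×144 = -1362
Denominator: √[(16512 − 15876)(23988 − 20736)] = √[636 × 3252] = 1438.1488
r = -1362 / 1438.1488 ≈ -0.947

-0.947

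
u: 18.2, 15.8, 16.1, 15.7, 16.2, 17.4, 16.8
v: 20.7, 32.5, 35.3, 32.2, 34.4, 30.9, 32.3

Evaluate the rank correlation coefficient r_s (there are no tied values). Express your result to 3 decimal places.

-0.536

Rank u: 7, 2, 3, 1, 4, 6, 5
Rank v: 1, 5, 7, 3, 6, 2, 4
d = rank(u) − rank(v): 6, -3, -4, -2, -2, 4, 1; Σd² = 86
ρ = 1 − 6Σd² / [n(n²−1)] = 1 − 6×86 / (7×48) = 1 − 516/336 ≈ -0.536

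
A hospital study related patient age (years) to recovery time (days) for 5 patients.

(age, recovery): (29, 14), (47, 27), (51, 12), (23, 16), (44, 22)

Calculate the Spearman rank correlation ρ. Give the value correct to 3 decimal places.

-0.100

Rank age: 2, 4, 5, 1, 3
Rank recovery: 2, 5, 1, 3, 4
d = rank(age) − rank(recovery): 0, -1, 4, -2, -1; Σd² = 22
ρ = 1 − 6Σd² / [n(n²−1)] = 1 − 6×22 / (5×24) = 1 − 132/120 ≈ -0.100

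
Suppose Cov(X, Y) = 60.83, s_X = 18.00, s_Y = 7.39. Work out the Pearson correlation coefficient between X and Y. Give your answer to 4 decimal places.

r = Cov(X,Y) / (s_X · s_Y) = 60.83 / (18.00 × 7.39)
  = 60.83 / 133.0200 ≈ 0.4573

0.4573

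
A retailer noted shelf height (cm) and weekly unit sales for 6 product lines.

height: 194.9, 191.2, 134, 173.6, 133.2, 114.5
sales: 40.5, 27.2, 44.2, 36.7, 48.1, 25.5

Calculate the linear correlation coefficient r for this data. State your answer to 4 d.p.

-0.0958

n = 6, Σx = 941.4, Σy = 222.2, Σx² = 153488.9, Σy² = 8644.48, Σxy = 34714.68
nΣxy − ΣxΣy = 208288.08 − 209179.08 = -891
nΣx² − (Σx)² = 920933.4 − 886233.96 = 34699.44; nΣy² − (Σy)² = 51866.88 − 49372.84 = 2494.04
r = -891 / √(34699.44 × 2494.04) = -891 / 9302.7841 ≈ -0.0958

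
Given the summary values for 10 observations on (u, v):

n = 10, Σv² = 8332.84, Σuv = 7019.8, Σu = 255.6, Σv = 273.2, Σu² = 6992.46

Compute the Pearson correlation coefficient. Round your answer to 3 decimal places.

0.058

r = (nΣuv − ΣuΣv) / √[(nΣu² − (Σu)²)(nΣv² − (Σv)²)]
Numerator: 10×7019.8 − 255.6×273.2 = 368.08
Denominator: √[(69924.6 − 65331.36)(83328.4 − 74638.24)] = √[4593.24 × 8690.16] = 6317.9103
r = 368.08 / 6317.9103 ≈ 0.058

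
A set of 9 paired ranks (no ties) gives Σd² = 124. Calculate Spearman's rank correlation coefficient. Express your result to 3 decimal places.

-0.033

ρ = 1 − 6Σd² / [n(n²−1)] = 1 − 6×124 / (9×80)
  = 1 − 744/720 = 1 − 1.0333 ≈ -0.033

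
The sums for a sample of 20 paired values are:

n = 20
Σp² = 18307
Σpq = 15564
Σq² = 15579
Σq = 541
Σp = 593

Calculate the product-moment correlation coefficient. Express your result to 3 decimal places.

-0.576

r = (nΣpq − ΣpΣq) / √[(nΣp² − (Σp)²)(nΣq² − (Σq)²)]
Numerator: 20×15564 − 593×541 = -9533
Denominator: √[(366140 − 351649)(311580 − 292681)] = √[14491 × 18899] = 16548.8794
r = -9533 / 16548.8794 ≈ -0.576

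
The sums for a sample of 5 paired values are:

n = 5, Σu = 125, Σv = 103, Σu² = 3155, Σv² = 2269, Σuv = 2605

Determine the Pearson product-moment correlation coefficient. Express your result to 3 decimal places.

0.451

r = (nΣuv − ΣuΣv) / √[(nΣu² − (Σu)²)(nΣv² − (Σv)²)]
Numerator: 5×2605 − 125×103 = 150
Denominator: √[(15775 − 15625)(11345 − 10609)] = √[150 × 736] = 332.2650
r = 150 / 332.2650 ≈ 0.451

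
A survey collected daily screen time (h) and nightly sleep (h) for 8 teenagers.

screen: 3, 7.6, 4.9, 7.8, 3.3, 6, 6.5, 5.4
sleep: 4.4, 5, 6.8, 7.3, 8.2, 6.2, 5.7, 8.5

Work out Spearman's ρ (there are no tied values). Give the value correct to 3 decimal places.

Rank screen: 1, 7, 3, 8, 2, 5, 6, 4
Rank sleep: 1, 2, 5, 6, 7, 4, 3, 8
d = rank(screen) − rank(sleep): 0, 5, -2, 2, -5, 1, 3, -4; Σd² = 84
ρ = 1 − 6Σd² / [n(n²−1)] = 1 − 6×84 / (8×63) = 1 − 504/504 ≈ 0.000

0.000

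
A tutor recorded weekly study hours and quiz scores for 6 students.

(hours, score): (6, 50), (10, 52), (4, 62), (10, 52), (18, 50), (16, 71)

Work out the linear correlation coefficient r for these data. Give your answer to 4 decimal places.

0.1257

n = 6, Σx = 64, Σy = 337, Σx² = 832, Σy² = 19293, Σxy = 3624
nΣxy − ΣxΣy = 21744 − 21568 = 176
nΣx² − (Σx)² = 4992 − 4096 = 896; nΣy² − (Σy)² = 115758 − 113569 = 2189
r = 176 / √(896 × 2189) = 176 / 1400.4799 ≈ 0.1257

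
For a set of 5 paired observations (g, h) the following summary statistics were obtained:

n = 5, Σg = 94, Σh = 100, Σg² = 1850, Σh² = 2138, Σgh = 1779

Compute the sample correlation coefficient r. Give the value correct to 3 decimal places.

-0.945

r = (nΣgh − ΣgΣh) / √[(nΣg² − (Σg)²)(nΣh² − (Σh)²)]
Numerator: 5×1779 − 94×100 = -505
Denominator: √[(9250 − 8836)(10690 − 10000)] = √[414 × 690] = 534.4717
r = -505 / 534.4717 ≈ -0.945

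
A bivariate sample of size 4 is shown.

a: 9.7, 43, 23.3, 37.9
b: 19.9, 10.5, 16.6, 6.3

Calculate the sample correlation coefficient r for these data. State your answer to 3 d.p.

-0.901

n = 4, Σa = 113.9, Σb = 53.3, Σa² = 3922.39, Σb² = 821.51, Σab = 1270.08
nΣab − ΣaΣb = 5080.32 − 6070.87 = -990.55
nΣa² − (Σa)² = 15689.56 − 12973.21 = 2716.35; nΣb² − (Σb)² = 3286.04 − 2840.89 = 445.15
r = -990.55 / √(2716.35 × 445.15) = -990.55 / 1099.6287 ≈ -0.901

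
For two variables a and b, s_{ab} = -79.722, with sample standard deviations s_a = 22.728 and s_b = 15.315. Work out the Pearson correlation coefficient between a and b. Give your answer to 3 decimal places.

r = Cov(a,b) / (s_a · s_b) = -79.722 / (22.728 × 15.315)
  = -79.722 / 348.0793 ≈ -0.229

-0.229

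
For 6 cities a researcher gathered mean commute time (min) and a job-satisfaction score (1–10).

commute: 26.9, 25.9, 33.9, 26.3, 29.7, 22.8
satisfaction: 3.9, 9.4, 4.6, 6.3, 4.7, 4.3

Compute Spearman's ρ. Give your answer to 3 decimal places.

-0.143

Rank commute: 4, 2, 6, 3, 5, 1
Rank satisfaction: 1, 6, 3, 5, 4, 2
d = rank(commute) − rank(satisfaction): 3, -4, 3, -2, 1, -1; Σd² = 40
ρ = 1 − 6Σd² / [n(n²−1)] = 1 − 6×40 / (6×35) = 1 − 240/210 ≈ -0.143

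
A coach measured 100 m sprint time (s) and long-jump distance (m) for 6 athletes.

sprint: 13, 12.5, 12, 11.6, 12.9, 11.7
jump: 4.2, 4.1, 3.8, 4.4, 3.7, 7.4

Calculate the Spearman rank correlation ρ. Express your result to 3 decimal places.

Rank sprint: 6, 4, 3, 1, 5, 2
Rank jump: 4, 3, 2, 5, 1, 6
d = rank(sprint) − rank(jump): 2, 1, 1, -4, 4, -4; Σd² = 54
ρ = 1 − 6Σd² / [n(n²−1)] = 1 − 6×54 / (6×35) = 1 − 324/210 ≈ -0.543

-0.543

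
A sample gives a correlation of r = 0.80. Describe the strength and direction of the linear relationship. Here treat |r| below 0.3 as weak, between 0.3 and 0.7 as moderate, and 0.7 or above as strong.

strong positive

r = 0.80 > 0 so the relationship is positive.
|r| = 0.80, which falls in the strong range.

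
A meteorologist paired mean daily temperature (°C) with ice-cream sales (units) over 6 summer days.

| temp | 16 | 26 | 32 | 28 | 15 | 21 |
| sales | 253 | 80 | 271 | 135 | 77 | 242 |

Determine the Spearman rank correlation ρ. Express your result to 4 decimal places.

Rank temp: 2, 4, 6, 5, 1, 3
Rank sales: 5, 2, 6, 3, 1, 4
d = rank(temp) − rank(sales): -3, 2, 0, 2, 0, -1; Σd² = 18
ρ = 1 − 6Σd² / [n(n²−1)] = 1 − 6×18 / (6×35) = 1 − 108/210 ≈ 0.4857

0.4857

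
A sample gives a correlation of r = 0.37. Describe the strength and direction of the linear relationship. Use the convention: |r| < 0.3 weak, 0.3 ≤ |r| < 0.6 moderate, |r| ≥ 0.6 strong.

moderate positive

r = 0.37 > 0 so the relationship is positive.
|r| = 0.37, which falls in the moderate range.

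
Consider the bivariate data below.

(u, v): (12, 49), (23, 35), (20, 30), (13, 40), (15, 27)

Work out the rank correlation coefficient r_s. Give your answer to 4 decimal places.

Rank u: 1, 5, 4, 2, 3
Rank v: 5, 3, 2, 4, 1
d = rank(u) − rank(v): -4, 2, 2, -2, 2; Σd² = 32
ρ = 1 − 6Σd² / [n(n²−1)] = 1 − 6×32 / (5×24) = 1 − 192/120 ≈ -0.6000

-0.6000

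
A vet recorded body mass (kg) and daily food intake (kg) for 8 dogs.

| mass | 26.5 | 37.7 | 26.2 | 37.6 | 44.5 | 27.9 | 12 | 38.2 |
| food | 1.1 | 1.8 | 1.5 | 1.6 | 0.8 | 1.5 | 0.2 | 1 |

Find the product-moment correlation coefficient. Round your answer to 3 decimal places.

n = 8, Σx = 250.6, Σy = 9.5, Σx² = 8585.64, Σy² = 13.19, Σxy = 314.52
nΣxy − ΣxΣy = 2516.16 − 2380.7 = 135.46
nΣx² − (Σx)² = 68685.12 − 62800.36 = 5884.76; nΣy² − (Σy)² = 105.52 − 90.25 = 15.27
r = 135.46 / √(5884.76 × 15.27) = 135.46 / 299.7671 ≈ 0.452

0.452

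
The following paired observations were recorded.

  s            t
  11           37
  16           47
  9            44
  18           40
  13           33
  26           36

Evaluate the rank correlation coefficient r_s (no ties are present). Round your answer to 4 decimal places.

-0.2000

Rank s: 2, 4, 1, 5, 3, 6
Rank t: 3, 6, 5, 4, 1, 2
d = rank(s) − rank(t): -1, -2, -4, 1, 2, 4; Σd² = 42
ρ = 1 − 6Σd² / [n(n²−1)] = 1 − 6×42 / (6×35) = 1 − 252/210 ≈ -0.2000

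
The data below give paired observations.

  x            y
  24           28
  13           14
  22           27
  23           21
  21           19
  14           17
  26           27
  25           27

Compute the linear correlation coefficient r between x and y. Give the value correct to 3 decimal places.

n = 8, Σx = 168, Σy = 180, Σx² = 3696, Σy² = 4258, Σxy = 3945
nΣxy − ΣxΣy = 31560 − 30240 = 1320
nΣx² − (Σx)² = 29568 − 28224 = 1344; nΣy² − (Σy)² = 34064 − 32400 = 1664
r = 1320 / √(1344 × 1664) = 1320 / 1495.4651 ≈ 0.883

0.883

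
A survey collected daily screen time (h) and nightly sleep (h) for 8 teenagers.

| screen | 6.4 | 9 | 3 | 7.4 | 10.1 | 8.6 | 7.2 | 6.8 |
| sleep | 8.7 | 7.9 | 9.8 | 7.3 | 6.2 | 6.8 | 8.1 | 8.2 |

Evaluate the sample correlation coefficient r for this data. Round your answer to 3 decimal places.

-0.911

n = 8, Σx = 58.5, Σy = 63, Σx² = 459.77, Σy² = 504.96, Σxy = 445.38
nΣxy − ΣxΣy = 3563.04 − 3685.5 = -122.46
nΣx² − (Σx)² = 3678.16 − 3422.25 = 255.91; nΣy² − (Σy)² = 4039.68 − 3969 = 70.68
r = -122.46 / √(255.91 × 70.68) = -122.46 / 134.4906 ≈ -0.911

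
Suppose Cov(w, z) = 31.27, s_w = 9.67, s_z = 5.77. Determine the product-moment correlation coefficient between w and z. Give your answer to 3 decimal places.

r = Cov(w,z) / (s_w · s_z) = 31.27 / (9.67 × 5.77)
  = 31.27 / 55.7959 ≈ 0.560

0.560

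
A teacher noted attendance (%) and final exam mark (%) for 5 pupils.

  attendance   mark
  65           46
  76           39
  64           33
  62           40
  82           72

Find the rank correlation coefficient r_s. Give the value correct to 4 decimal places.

0.5000

Rank attendance: 3, 4, 2, 1, 5
Rank mark: 4, 2, 1, 3, 5
d = rank(attendance) − rank(mark): -1, 2, 1, -2, 0; Σd² = 10
ρ = 1 − 6Σd² / [n(n²−1)] = 1 − 6×10 / (5×24) = 1 − 60/120 ≈ 0.5000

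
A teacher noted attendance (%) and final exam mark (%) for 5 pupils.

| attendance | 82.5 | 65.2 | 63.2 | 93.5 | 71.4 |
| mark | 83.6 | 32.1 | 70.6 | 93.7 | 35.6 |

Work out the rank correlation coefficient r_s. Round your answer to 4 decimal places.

0.7000

Rank attendance: 4, 2, 1, 5, 3
Rank mark: 4, 1, 3, 5, 2
d = rank(attendance) − rank(mark): 0, 1, -2, 0, 1; Σd² = 6
ρ = 1 − 6Σd² / [n(n²−1)] = 1 − 6×6 / (5×24) = 1 − 36/120 ≈ 0.7000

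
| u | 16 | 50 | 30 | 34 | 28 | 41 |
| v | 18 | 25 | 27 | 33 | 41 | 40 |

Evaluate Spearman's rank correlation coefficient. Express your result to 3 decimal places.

0.086

Rank u: 1, 6, 3, 4, 2, 5
Rank v: 1, 2, 3, 4, 6, 5
d = rank(u) − rank(v): 0, 4, 0, 0, -4, 0; Σd² = 32
ρ = 1 − 6Σd² / [n(n²−1)] = 1 − 6×32 / (6×35) = 1 − 192/210 ≈ 0.086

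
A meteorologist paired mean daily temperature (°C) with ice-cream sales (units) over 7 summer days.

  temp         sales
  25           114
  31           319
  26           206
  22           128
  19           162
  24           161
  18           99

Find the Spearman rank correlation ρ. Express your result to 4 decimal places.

Rank temp: 5, 7, 6, 3, 2, 4, 1
Rank sales: 2, 7, 6, 3, 5, 4, 1
d = rank(temp) − rank(sales): 3, 0, 0, 0, -3, 0, 0; Σd² = 18
ρ = 1 − 6Σd² / [n(n²−1)] = 1 − 6×18 / (7×48) = 1 − 108/336 ≈ 0.6786

0.6786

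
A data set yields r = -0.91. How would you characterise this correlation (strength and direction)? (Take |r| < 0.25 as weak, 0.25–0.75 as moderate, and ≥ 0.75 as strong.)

strong negative

r = -0.91 < 0 so the relationship is negative.
|r| = 0.91, which falls in the strong range.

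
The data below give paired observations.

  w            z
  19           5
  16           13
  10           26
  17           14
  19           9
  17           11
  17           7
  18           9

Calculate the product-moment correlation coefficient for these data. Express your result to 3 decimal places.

n = 8, Σw = 133, Σz = 94, Σw² = 2269, Σz² = 1398, Σwz = 1440
nΣwz − ΣwΣz = 11520 − 12502 = -982
nΣw² − (Σw)² = 18152 − 17689 = 463; nΣz² − (Σz)² = 11184 − 8836 = 2348
r = -982 / √(463 × 2348) = -982 / 1042.6524 ≈ -0.942

-0.942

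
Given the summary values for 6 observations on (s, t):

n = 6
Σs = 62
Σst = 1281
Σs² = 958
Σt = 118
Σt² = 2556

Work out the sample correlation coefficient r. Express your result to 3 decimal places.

r = (nΣst − ΣsΣt) / √[(nΣs² − (Σs)²)(nΣt² − (Σt)²)]
Numerator: 6×1281 − 62×118 = 370
Denominator: √[(5748 − 3844)(15336 − 13924)] = √[1904 × 1412] = 1639.6487
r = 370 / 1639.6487 ≈ 0.226

0.226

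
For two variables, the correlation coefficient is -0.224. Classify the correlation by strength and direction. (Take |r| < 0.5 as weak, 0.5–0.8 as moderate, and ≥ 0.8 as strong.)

weak negative

r = -0.224 < 0 so the relationship is negative.
|r| = 0.224, which falls in the weak range.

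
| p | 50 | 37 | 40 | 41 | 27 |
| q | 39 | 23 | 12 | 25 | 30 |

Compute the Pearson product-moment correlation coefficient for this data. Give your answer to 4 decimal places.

n = 5, Σp = 195, Σq = 129, Σp² = 7879, Σq² = 3719, Σpq = 5116
nΣpq − ΣpΣq = 25580 − 25155 = 425
nΣp² − (Σp)² = 39395 − 38025 = 1370; nΣq² − (Σq)² = 18595 − 16641 = 1954
r = 425 / √(1370 × 1954) = 425 / 1636.1479 ≈ 0.2598

0.2598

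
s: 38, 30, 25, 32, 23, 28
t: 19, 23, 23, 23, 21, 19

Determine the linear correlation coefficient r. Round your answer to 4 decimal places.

-0.3166

n = 6, Σs = 176, Σt = 128, Σs² = 5306, Σt² = 2750, Σst = 3738
nΣst − ΣsΣt = 22428 − 22528 = -100
nΣs² − (Σs)² = 31836 − 30976 = 860; nΣt² − (Σt)² = 16500 − 16384 = 116
r = -100 / √(860 × 116) = -100 / 315.8481 ≈ -0.3166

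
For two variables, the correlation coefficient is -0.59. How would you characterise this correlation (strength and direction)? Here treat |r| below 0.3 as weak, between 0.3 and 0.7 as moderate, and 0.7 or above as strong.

r = -0.59 < 0 so the relationship is negative.
|r| = 0.59, which falls in the moderate range.

moderate negative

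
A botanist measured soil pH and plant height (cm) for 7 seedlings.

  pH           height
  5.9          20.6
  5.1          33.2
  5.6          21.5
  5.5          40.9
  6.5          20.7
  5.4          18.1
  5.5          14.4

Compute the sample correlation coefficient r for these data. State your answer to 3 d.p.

-0.327

n = 7, Σx = 39.5, Σy = 169.4, Σx² = 224.09, Σy² = 4625.12, Σxy = 947.7
nΣxy − ΣxΣy = 6633.9 − 6691.3 = -57.4
nΣx² − (Σx)² = 1568.63 − 1560.25 = 8.38; nΣy² − (Σy)² = 32375.84 − 28696.36 = 3679.48
r = -57.4 / √(8.38 × 3679.48) = -57.4 / 175.5962 ≈ -0.327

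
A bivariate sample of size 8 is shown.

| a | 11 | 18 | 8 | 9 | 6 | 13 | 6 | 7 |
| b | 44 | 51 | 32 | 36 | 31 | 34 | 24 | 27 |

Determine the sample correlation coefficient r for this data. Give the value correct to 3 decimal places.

n = 8, Σa = 78, Σb = 279, Σa² = 880, Σb² = 10279, Σab = 2943
nΣab − ΣaΣb = 23544 − 21762 = 1782
nΣa² − (Σa)² = 7040 − 6084 = 956; nΣb² − (Σb)² = 82232 − 77841 = 4391
r = 1782 / √(956 × 4391) = 1782 / 2048.8524 ≈ 0.870

0.870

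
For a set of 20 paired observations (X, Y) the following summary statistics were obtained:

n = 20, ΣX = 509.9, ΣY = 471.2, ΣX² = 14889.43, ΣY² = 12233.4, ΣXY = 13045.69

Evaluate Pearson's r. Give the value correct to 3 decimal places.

0.706

r = (nΣXY − ΣXΣY) / √[(nΣX² − (ΣX)²)(nΣY² − (ΣY)²)]
Numerator: 20×13045.69 − 509.9×471.2 = 20648.92
Denominator: √[(297788.6 − 259998.01)(244668 − 222029.44)] = √[37790.59 × 22638.56] = 29249.3511
r = 20648.92 / 29249.3511 ≈ 0.706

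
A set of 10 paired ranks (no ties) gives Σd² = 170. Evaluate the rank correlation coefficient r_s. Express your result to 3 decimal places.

ρ = 1 − 6Σd² / [n(n²−1)] = 1 − 6×170 / (10×99)
  = 1 − 1020/990 = 1 − 1.0303 ≈ -0.030

-0.030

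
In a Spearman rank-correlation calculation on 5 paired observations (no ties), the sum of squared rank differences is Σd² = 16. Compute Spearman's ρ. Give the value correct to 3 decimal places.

ρ = 1 − 6Σd² / [n(n²−1)] = 1 − 6×16 / (5×24)
  = 1 − 96/120 = 1 − 0.8000 ≈ 0.200

0.200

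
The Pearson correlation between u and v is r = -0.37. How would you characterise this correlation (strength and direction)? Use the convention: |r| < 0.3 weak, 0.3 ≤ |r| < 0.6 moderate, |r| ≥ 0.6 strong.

r = -0.37 < 0 so the relationship is negative.
|r| = 0.37, which falls in the moderate range.

moderate negative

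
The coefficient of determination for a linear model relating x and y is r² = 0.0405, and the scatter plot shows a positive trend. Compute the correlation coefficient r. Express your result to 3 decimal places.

0.201

|r| = √0.0405 = 0.201
The association is positive, so r = 0.201.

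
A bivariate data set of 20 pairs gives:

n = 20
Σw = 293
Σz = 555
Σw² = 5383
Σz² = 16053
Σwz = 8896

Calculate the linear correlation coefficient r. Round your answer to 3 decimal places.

r = (nΣwz − ΣwΣz) / √[(nΣw² − (Σw)²)(nΣz² − (Σz)²)]
Numerator: 20×8896 − 293×555 = 15305
Denominator: √[(107660 − 85849)(321060 − 308025)] = √[21811 × 13035] = 16861.3874
r = 15305 / 16861.3874 ≈ 0.908

0.908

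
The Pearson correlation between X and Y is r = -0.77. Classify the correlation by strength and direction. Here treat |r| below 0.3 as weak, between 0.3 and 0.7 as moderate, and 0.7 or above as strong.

r = -0.77 < 0 so the relationship is negative.
|r| = 0.77, which falls in the strong range.

strong negative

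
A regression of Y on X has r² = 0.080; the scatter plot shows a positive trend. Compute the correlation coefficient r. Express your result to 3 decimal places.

|r| = √0.080 = 0.283
The association is positive, so r = 0.283.

0.283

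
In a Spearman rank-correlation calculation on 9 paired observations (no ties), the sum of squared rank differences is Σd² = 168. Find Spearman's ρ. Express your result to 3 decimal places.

ρ = 1 − 6Σd² / [n(n²−1)] = 1 − 6×168 / (9×80)
  = 1 − 1008/720 = 1 − 1.4000 ≈ -0.400

-0.400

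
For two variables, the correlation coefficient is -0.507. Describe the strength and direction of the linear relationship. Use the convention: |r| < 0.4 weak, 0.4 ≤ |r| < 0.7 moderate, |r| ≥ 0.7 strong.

r = -0.507 < 0 so the relationship is negative.
|r| = 0.507, which falls in the moderate range.

moderate negative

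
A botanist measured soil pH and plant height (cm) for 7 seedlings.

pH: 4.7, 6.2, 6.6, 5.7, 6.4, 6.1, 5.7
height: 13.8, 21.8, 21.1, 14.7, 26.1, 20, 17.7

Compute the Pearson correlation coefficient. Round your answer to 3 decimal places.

0.825

n = 7, Σx = 41.4, Σy = 135.2, Σx² = 247.24, Σy² = 2721.48, Σxy = 813
nΣxy − ΣxΣy = 5691 − 5597.28 = 93.72
nΣx² − (Σx)² = 1730.68 − 1713.96 = 16.72; nΣy² − (Σy)² = 19050.36 − 18279.04 = 771.32
r = 93.72 / √(16.72 × 771.32) = 93.72 / 113.5626 ≈ 0.825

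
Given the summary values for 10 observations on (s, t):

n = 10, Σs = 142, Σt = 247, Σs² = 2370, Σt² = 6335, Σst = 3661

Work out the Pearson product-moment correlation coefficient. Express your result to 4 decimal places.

r = (nΣst − ΣsΣt) / √[(nΣs² − (Σs)²)(nΣt² − (Σt)²)]
Numerator: 10×3661 − 142×247 = 1536
Denominator: √[(23700 − 20164)(63350 − 61009)] = √[3536 × 2341] = 2877.1124
r = 1536 / 2877.1124 ≈ 0.5339

0.5339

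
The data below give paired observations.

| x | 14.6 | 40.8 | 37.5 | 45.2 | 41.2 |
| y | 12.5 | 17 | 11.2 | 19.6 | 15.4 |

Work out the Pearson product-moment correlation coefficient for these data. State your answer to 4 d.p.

0.6166

n = 5, Σx = 179.3, Σy = 75.7, Σx² = 7024.53, Σy² = 1192.01, Σxy = 2816.5
nΣxy − ΣxΣy = 14082.5 − 13573.01 = 509.49
nΣx² − (Σx)² = 35122.65 − 32148.49 = 2974.16; nΣy² − (Σy)² = 5960.05 − 5730.49 = 229.56
r = 509.49 / √(2974.16 × 229.56) = 509.49 / 826.2858 ≈ 0.6166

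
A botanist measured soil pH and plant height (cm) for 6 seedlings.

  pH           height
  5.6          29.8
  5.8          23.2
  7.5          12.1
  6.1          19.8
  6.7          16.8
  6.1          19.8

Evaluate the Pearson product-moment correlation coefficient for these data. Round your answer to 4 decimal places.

-0.9206

n = 6, Σx = 37.8, Σy = 121.5, Σx² = 240.56, Σy² = 2639.01, Σxy = 746.31
nΣxy − ΣxΣy = 4477.86 − 4592.7 = -114.84
nΣx² − (Σx)² = 1443.36 − 1428.84 = 14.52; nΣy² − (Σy)² = 15834.06 − 14762.25 = 1071.81
r = -114.84 / √(14.52 × 1071.81) = -114.84 / 124.7505 ≈ -0.9206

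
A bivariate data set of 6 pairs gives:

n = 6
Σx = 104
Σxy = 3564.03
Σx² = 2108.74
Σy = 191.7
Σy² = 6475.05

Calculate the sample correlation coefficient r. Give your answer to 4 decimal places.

0.7368

r = (nΣxy − ΣxΣy) / √[(nΣx² − (Σx)²)(nΣy² − (Σy)²)]
Numerator: 6×3564.03 − 104×191.7 = 1447.38
Denominator: √[(12652.44 − 10816)(38850.3 − 36748.89)] = √[1836.44 × 2101.41] = 1964.4626
r = 1447.38 / 1964.4626 ≈ 0.7368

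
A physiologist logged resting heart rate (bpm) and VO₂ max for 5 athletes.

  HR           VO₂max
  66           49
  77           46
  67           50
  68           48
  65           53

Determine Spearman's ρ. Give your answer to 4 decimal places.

-0.9000

Rank HR: 2, 5, 3, 4, 1
Rank VO₂max: 3, 1, 4, 2, 5
d = rank(HR) − rank(VO₂max): -1, 4, -1, 2, -4; Σd² = 38
ρ = 1 − 6Σd² / [n(n²−1)] = 1 − 6×38 / (5×24) = 1 − 228/120 ≈ -0.9000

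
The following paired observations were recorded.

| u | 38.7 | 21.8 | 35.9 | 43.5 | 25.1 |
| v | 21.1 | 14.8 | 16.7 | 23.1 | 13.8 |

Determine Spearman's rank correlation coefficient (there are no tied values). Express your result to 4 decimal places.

0.9000

Rank u: 4, 1, 3, 5, 2
Rank v: 4, 2, 3, 5, 1
d = rank(u) − rank(v): 0, -1, 0, 0, 1; Σd² = 2
ρ = 1 − 6Σd² / [n(n²−1)] = 1 − 6×2 / (5×24) = 1 − 12/120 ≈ 0.9000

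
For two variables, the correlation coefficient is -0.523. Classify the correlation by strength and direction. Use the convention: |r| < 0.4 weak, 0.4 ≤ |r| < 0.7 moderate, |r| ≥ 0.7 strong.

r = -0.523 < 0 so the relationship is negative.
|r| = 0.523, which falls in the moderate range.

moderate negative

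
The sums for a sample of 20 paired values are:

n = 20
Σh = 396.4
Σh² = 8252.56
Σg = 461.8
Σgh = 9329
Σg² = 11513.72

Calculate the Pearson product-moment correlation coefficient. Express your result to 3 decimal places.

r = (nΣgh − ΣgΣh) / √[(nΣg² − (Σg)²)(nΣh² − (Σh)²)]
Numerator: 20×9329 − 461.8×396.4 = 3522.48
Denominator: √[(230274.4 − 213259.24)(165051.2 − 157132.96)] = √[17015.16 × 7918.24] = 11607.3305
r = 3522.48 / 11607.3305 ≈ 0.303

0.303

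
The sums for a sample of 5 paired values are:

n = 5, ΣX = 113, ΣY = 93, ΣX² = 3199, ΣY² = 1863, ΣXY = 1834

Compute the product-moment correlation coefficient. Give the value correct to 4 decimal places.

r = (nΣXY − ΣXΣY) / √[(nΣX² − (ΣX)²)(nΣY² − (ΣY)²)]
Numerator: 5×1834 − 113×93 = -1339
Denominator: √[(15995 − 12769)(9315 − 8649)] = √[3226 × 666] = 1465.7817
r = -1339 / 1465.7817 ≈ -0.9135

-0.9135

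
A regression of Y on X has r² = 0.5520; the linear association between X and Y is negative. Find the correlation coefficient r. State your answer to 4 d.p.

|r| = √0.5520 = 0.7430
The association is negative, so r = −0.7430.

-0.7430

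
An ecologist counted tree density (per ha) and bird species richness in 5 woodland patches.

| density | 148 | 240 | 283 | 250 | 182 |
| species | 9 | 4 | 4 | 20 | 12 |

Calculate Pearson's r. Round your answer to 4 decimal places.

n = 5, Σx = 1103, Σy = 49, Σx² = 255217, Σy² = 657, Σxy = 10608
nΣxy − ΣxΣy = 53040 − 54047 = -1007
nΣx² − (Σx)² = 1276085 − 1216609 = 59476; nΣy² − (Σy)² = 3285 − 2401 = 884
r = -1007 / √(59476 × 884) = -1007 / 7250.9850 ≈ -0.1389

-0.1389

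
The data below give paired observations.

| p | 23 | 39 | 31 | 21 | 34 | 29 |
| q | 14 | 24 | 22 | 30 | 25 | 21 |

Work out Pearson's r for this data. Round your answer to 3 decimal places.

n = 6, Σp = 177, Σq = 136, Σp² = 5449, Σq² = 3222, Σpq = 4029
nΣpq − ΣpΣq = 24174 − 24072 = 102
nΣp² − (Σp)² = 32694 − 31329 = 1365; nΣq² − (Σq)² = 19332 − 18496 = 836
r = 102 / √(1365 × 836) = 102 / 1068.2415 ≈ 0.095

0.095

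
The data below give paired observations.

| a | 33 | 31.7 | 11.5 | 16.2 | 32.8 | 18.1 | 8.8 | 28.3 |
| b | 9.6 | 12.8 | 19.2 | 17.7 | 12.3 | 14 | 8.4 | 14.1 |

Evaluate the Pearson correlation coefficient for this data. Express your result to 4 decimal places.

-0.3028

n = 8, Σa = 180.4, Σb = 108.1, Σa² = 4770.36, Σb² = 1554.59, Σab = 2359.89
nΣab − ΣaΣb = 18879.12 − 19501.24 = -622.12
nΣa² − (Σa)² = 38162.88 − 32544.16 = 5618.72; nΣb² − (Σb)² = 12436.72 − 11685.61 = 751.11
r = -622.12 / √(5618.72 × 751.11) = -622.12 / 2054.3312 ≈ -0.3028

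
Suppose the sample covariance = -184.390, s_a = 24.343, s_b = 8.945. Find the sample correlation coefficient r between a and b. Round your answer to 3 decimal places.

-0.847

r = Cov(a,b) / (s_a · s_b) = -184.390 / (24.343 × 8.945)
  = -184.390 / 217.7481 ≈ -0.847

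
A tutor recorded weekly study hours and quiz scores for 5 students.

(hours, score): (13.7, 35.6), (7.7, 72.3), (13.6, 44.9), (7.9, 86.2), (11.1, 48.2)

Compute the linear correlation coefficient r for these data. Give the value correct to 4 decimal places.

-0.9361

n = 5, Σx = 54, Σy = 287.2, Σx² = 617.56, Σy² = 18264.34, Σxy = 2871.07
nΣxy − ΣxΣy = 14355.35 − 15508.8 = -1153.45
nΣx² − (Σx)² = 3087.8 − 2916 = 171.8; nΣy² − (Σy)² = 91321.7 − 82483.84 = 8837.86
r = -1153.45 / √(171.8 × 8837.86) = -1153.45 / 1232.2112 ≈ -0.9361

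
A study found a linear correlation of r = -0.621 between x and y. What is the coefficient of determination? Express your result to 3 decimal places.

0.386

r² = (-0.621)² = 0.386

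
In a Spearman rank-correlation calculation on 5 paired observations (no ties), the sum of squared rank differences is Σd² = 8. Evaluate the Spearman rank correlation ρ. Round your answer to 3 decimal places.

ρ = 1 − 6Σd² / [n(n²−1)] = 1 − 6×8 / (5×24)
  = 1 − 48/120 = 1 − 0.4000 ≈ 0.600

0.600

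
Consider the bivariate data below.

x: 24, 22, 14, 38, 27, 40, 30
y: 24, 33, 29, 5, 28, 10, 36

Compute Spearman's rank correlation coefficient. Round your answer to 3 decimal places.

Rank x: 3, 2, 1, 6, 4, 7, 5
Rank y: 3, 6, 5, 1, 4, 2, 7
d = rank(x) − rank(y): 0, -4, -4, 5, 0, 5, -2; Σd² = 86
ρ = 1 − 6Σd² / [n(n²−1)] = 1 − 6×86 / (7×48) = 1 − 516/336 ≈ -0.536

-0.536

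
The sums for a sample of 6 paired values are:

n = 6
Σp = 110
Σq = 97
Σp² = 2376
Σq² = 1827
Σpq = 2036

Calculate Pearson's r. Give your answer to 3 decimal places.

r = (nΣpq − ΣpΣq) / √[(nΣp² − (Σp)²)(nΣq² − (Σq)²)]
Numerator: 6×2036 − 110×97 = 1546
Denominator: √[(14256 − 12100)(10962 − 9409)] = √[2156 × 1553] = 1829.8273
r = 1546 / 1829.8273 ≈ 0.845

0.845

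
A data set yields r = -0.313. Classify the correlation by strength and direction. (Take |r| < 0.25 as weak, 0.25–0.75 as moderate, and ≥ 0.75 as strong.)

moderate negative

r = -0.313 < 0 so the relationship is negative.
|r| = 0.313, which falls in the moderate range.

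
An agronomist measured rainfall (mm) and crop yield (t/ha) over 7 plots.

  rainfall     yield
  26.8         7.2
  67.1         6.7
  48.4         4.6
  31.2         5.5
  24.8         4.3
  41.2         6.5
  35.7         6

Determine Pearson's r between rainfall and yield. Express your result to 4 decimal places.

n = 7, Σx = 275.2, Σy = 40.8, Σx² = 12123.62, Σy² = 244.88, Σxy = 1625.41
nΣxy − ΣxΣy = 11377.87 − 11228.16 = 149.71
nΣx² − (Σx)² = 84865.34 − 75735.04 = 9130.3; nΣy² − (Σy)² = 1714.16 − 1664.64 = 49.52
r = 149.71 / √(9130.3 × 49.52) = 149.71 / 672.4080 ≈ 0.2226

0.2226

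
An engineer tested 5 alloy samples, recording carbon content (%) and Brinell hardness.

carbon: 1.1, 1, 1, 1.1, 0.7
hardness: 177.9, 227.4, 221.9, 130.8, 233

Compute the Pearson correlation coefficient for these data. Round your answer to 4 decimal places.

-0.6714

n = 5, Σx = 4.9, Σy = 991, Σx² = 4.91, Σy² = 203996.42, Σxy = 951.97
nΣxy − ΣxΣy = 4759.85 − 4855.9 = -96.05
nΣx² − (Σx)² = 24.55 − 24.01 = 0.54; nΣy² − (Σy)² = 1019982.1 − 982081 = 37901.1
r = -96.05 / √(0.54 × 37901.1) = -96.05 / 143.0615 ≈ -0.6714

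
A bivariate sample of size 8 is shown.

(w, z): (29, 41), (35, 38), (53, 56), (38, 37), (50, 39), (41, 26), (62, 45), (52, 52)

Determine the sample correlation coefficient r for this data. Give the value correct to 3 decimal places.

0.518

n = 8, Σw = 360, Σz = 334, Σw² = 17048, Σz² = 14556, Σwz = 15403
nΣwz − ΣwΣz = 123224 − 120240 = 2984
nΣw² − (Σw)² = 136384 − 129600 = 6784; nΣz² − (Σz)² = 116448 − 111556 = 4892
r = 2984 / √(6784 × 4892) = 2984 / 5760.8444 ≈ 0.518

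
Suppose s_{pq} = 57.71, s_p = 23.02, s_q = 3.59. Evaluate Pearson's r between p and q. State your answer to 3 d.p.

r = Cov(p,q) / (s_p · s_q) = 57.71 / (23.02 × 3.59)
  = 57.71 / 82.6418 ≈ 0.698

0.698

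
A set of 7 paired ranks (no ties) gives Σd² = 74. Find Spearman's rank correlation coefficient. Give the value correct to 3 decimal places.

-0.321

ρ = 1 − 6Σd² / [n(n²−1)] = 1 − 6×74 / (7×48)
  = 1 − 444/336 = 1 − 1.3214 ≈ -0.321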